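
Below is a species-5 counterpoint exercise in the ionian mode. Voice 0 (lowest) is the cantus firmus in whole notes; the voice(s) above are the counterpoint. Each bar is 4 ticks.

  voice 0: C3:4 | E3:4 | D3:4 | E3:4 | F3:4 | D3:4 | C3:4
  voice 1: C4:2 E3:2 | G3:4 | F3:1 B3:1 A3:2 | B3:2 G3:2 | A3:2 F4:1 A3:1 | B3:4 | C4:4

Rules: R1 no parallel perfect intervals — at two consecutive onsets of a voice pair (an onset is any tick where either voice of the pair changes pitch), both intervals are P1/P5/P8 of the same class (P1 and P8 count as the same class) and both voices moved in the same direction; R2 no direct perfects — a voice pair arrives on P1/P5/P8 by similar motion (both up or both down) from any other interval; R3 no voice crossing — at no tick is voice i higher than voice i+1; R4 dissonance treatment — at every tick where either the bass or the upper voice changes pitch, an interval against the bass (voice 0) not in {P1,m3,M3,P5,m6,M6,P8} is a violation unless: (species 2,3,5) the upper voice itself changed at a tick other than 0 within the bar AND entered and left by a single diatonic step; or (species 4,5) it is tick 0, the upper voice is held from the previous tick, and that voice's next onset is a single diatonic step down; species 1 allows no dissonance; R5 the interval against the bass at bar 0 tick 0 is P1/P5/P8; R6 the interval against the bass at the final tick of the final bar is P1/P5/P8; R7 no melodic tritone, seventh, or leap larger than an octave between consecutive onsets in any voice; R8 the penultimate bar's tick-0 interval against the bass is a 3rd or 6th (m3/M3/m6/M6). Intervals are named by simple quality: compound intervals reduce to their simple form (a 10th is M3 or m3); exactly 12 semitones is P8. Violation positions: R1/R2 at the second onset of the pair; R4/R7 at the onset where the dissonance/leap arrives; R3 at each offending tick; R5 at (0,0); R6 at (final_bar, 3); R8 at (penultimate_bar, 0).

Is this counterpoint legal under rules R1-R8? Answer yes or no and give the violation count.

No (2 violations)

bar 0: v0=C3 v1=C4 (P8)
bar 1: v0=E3 v1=G3 (m3)
bar 2: v0=D3 v1=F3 (m3)
bar 3: v0=E3 v1=B3 (P5)
bar 4: v0=F3 v1=A3 (M3)
bar 5: v0=D3 v1=B3 (M6)
bar 6: v0=C3 v1=C4 (P8)
  R7 @ bar2.1: F3->B3 leap 6st
  R1 @ bar3.0: D3/A3 P5 -> E3/B3 P5 similar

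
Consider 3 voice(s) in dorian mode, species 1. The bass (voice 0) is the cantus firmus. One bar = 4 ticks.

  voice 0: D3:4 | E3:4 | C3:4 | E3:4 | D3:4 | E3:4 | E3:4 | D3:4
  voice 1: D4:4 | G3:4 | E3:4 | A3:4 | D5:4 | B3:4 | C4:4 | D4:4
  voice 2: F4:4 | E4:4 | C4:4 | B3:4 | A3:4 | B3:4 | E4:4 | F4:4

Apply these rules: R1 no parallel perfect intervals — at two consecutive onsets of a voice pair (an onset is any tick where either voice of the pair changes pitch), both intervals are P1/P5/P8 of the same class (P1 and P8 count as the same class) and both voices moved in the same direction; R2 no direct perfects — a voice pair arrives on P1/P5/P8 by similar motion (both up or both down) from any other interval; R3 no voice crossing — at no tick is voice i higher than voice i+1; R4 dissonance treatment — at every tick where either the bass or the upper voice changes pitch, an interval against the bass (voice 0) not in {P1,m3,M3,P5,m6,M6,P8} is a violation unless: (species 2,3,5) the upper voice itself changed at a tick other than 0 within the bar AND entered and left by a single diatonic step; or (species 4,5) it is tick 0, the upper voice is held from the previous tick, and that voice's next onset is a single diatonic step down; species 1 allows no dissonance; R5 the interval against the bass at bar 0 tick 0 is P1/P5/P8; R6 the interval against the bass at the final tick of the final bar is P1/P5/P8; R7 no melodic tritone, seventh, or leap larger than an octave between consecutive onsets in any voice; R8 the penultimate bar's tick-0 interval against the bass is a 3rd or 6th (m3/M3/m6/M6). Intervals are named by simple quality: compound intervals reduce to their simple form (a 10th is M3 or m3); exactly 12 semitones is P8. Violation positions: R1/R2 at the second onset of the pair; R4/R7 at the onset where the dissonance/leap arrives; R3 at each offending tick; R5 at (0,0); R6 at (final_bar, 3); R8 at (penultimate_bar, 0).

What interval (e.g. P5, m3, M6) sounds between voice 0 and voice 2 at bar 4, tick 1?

P5

voice 0=D3 voice 2=A3 -> P5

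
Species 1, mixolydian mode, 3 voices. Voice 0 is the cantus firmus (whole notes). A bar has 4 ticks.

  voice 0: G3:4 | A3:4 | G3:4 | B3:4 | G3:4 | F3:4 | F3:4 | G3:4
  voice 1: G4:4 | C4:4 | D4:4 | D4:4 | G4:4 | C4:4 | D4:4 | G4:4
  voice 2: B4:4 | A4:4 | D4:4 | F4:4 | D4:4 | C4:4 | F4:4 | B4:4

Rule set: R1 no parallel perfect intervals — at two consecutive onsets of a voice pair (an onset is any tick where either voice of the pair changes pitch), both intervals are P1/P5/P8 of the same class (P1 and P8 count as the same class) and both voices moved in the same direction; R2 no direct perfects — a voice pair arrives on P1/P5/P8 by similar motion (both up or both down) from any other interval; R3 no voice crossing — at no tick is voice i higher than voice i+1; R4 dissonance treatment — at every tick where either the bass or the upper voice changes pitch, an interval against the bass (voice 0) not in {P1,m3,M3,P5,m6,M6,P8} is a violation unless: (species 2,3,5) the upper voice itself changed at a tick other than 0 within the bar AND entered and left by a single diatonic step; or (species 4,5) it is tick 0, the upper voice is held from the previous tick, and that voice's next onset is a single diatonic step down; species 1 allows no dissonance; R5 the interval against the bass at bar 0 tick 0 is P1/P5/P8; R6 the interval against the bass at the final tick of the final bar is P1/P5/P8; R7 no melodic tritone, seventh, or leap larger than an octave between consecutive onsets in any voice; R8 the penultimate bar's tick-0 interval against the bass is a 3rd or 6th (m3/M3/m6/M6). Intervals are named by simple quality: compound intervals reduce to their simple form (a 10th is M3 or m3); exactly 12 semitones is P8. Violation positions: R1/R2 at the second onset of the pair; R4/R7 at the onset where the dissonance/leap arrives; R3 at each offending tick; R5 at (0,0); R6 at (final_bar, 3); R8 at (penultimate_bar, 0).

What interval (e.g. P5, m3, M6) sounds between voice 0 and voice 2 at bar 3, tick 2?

voice 0=B3 voice 2=F4 -> TT

TT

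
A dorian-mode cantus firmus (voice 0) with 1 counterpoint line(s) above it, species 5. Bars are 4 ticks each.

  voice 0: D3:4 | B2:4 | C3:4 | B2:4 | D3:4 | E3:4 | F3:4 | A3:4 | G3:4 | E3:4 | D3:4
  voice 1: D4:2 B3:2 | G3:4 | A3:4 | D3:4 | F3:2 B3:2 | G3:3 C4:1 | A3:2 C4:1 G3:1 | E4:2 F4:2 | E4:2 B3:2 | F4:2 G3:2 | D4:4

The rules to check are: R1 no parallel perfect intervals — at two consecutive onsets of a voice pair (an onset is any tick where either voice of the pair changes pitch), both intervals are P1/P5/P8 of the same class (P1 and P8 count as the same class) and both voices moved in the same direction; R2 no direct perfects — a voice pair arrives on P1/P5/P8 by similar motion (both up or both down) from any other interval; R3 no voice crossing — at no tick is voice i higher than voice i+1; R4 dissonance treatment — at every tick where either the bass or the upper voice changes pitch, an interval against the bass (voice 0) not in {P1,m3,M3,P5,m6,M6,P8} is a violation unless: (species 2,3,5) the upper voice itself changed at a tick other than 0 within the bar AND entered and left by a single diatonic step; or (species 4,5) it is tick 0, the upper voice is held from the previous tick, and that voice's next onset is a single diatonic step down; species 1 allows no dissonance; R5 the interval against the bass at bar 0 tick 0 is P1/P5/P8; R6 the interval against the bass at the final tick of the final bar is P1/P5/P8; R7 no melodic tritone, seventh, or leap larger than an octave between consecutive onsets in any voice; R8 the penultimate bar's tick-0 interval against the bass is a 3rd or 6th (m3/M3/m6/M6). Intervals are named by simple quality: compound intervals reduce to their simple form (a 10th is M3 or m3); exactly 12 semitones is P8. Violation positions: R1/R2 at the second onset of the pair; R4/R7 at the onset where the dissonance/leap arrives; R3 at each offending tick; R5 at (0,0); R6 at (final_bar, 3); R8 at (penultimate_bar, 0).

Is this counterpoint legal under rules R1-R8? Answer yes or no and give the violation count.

No (7 violations)

bar 0: v0=D3 v1=D4 (P8)
bar 1: v0=B2 v1=G3 (m6)
bar 2: v0=C3 v1=A3 (M6)
bar 3: v0=B2 v1=D3 (m3)
bar 4: v0=D3 v1=F3 (m3)
bar 5: v0=E3 v1=G3 (m3)
bar 6: v0=F3 v1=A3 (M3)
bar 7: v0=A3 v1=E4 (P5)
bar 8: v0=G3 v1=E4 (M6)
bar 9: v0=E3 v1=F4 (m2)
bar 10: v0=D3 v1=D4 (P8)
  R7 @ bar4.2: F3->B3 leap 6st
  R4 @ bar6.3: F3/G3 M2 untreated
  R2 @ bar7.0: F3/G3 M2 -> A3/E4 P5 similar
  R4 @ bar9.0: E3/F4 m2 untreated
  R7 @ bar9.0: B3->F4 leap 6st
  R8 @ bar9.0: penult m2 not 3rd/6th
  R7 @ bar9.2: F4->G3 leap 10st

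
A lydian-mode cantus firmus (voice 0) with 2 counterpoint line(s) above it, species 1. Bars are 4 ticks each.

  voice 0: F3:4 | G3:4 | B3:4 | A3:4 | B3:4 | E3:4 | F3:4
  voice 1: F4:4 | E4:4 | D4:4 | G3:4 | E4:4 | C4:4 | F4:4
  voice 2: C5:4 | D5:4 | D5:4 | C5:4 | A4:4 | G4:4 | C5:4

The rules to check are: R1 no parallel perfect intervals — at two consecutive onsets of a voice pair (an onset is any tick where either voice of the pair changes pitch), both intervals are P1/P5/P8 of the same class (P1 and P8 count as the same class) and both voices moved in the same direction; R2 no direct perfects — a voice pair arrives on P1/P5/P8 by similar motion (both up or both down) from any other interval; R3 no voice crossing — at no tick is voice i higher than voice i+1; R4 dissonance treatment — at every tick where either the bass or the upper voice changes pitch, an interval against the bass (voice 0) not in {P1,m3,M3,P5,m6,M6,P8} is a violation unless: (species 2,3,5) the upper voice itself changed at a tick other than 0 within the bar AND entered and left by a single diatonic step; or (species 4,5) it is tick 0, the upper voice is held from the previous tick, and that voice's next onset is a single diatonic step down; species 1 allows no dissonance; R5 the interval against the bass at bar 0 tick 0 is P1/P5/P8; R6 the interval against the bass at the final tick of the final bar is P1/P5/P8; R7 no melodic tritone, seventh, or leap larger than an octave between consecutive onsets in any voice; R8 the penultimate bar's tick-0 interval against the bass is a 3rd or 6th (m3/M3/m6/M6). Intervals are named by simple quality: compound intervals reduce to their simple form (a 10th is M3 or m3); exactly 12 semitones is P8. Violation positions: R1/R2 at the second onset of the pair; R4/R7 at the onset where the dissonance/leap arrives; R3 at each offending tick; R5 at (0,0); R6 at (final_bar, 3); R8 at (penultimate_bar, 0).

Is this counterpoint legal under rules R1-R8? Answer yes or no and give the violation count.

bar 0: v0=F3 v1=F4 v2=C5 (P5)
bar 1: v0=G3 v1=E4 v2=D5 (P5)
bar 2: v0=B3 v1=D4 v2=D5 (m3)
bar 3: v0=A3 v1=G3 v2=C5 (m3)
bar 4: v0=B3 v1=E4 v2=A4 (m7)
bar 5: v0=E3 v1=C4 v2=G4 (m3)
bar 6: v0=F3 v1=F4 v2=C5 (P5)
  R1 @ bar1.0: F3/C5 P5 -> G3/D5 P5 similar
  R3 @ bar3.0: A3 above G3
  R4 @ bar3.0: A3/G3 M2 untreated
  R3 @ bar3.1: A3 above G3
  R3 @ bar3.2: A3 above G3
  R3 @ bar3.3: A3 above G3
  R4 @ bar4.0: B3/E4 P4 untreated
  R4 @ bar4.0: B3/A4 m7 untreated
  R2 @ bar5.0: E4/A4 P4 -> C4/G4 P5 similar
  R1 @ bar6.0: C4/G4 P5 -> F4/C5 P5 similar
  R2 @ bar6.0: E3/C4 m6 -> F3/F4 P8 similar
  R2 @ bar6.0: E3/G4 m3 -> F3/C5 P5 similar

No (12 violations)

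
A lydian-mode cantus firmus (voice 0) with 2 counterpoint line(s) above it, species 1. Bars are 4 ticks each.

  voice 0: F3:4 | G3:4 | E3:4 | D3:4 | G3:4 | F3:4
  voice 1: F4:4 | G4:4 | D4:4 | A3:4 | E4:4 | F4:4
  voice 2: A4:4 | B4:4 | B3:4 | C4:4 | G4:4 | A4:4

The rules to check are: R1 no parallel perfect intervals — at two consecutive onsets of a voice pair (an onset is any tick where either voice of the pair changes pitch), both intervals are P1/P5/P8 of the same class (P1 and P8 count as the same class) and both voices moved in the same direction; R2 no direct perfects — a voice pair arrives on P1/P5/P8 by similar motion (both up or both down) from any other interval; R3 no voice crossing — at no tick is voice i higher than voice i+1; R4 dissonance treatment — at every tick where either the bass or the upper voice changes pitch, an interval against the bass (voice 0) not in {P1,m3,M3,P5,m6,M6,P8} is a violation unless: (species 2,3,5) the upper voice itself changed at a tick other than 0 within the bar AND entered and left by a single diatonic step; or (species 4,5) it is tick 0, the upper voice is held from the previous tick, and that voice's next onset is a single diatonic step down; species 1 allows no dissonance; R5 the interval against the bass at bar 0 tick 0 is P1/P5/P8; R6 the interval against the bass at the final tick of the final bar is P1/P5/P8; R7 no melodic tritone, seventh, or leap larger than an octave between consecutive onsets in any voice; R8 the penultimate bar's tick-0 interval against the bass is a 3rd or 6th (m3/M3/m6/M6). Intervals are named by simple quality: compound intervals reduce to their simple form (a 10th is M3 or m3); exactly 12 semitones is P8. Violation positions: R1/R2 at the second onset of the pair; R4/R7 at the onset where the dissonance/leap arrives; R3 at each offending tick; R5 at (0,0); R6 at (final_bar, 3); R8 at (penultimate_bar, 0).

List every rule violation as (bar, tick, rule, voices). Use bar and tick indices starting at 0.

bar 0: v0=F3 v1=F4 v2=A4 downbeat M3
bar 1: v0=G3 v1=G4 v2=B4 downbeat M3
bar 2: v0=E3 v1=D4 v2=B3 downbeat P5
bar 3: v0=D3 v1=A3 v2=C4 downbeat m7
bar 4: v0=G3 v1=E4 v2=G4 downbeat P8
bar 5: v0=F3 v1=F4 v2=A4 downbeat M3
  -> R5 @ bar 0 tick 0 v(0, 2): opens on M3
  -> R1 @ bar 1 tick 0 v(0, 1): F3/F4 P8 -> G3/G4 P8 similar
  -> R2 @ bar 2 tick 0 v(0, 2): G3/B4 M3 -> E3/B3 P5 similar
  -> R3 @ bar 2 tick 0 v(1, 2): D4 above B3
  -> R4 @ bar 2 tick 0 v(0, 1): E3/D4 m7 untreated
  -> R3 @ bar 2 tick 1 v(1, 2): D4 above B3
  -> R3 @ bar 2 tick 2 v(1, 2): D4 above B3
  -> R3 @ bar 2 tick 3 v(1, 2): D4 above B3
  -> R2 @ bar 3 tick 0 v(0, 1): E3/D4 m7 -> D3/A3 P5 similar
  -> R4 @ bar 3 tick 0 v(0, 2): D3/C4 m7 untreated
  -> R2 @ bar 4 tick 0 v(0, 2): D3/C4 m7 -> G3/G4 P8 similar
  -> R8 @ bar 4 tick 0 v(0, 2): penult P8 not 3rd/6th
  -> R6 @ bar 5 tick 3 v(0, 2): closes on M3

(0, 0, R5, (0, 2))
(1, 0, R1, (0, 1))
(2, 0, R2, (0, 2))
(2, 0, R3, (1, 2))
(2, 0, R4, (0, 1))
(2, 1, R3, (1, 2))
(2, 2, R3, (1, 2))
(2, 3, R3, (1, 2))
(3, 0, R2, (0, 1))
(3, 0, R4, (0, 2))
(4, 0, R2, (0, 2))
(4, 0, R8, (0, 2))
(5, 3, R6, (0, 2))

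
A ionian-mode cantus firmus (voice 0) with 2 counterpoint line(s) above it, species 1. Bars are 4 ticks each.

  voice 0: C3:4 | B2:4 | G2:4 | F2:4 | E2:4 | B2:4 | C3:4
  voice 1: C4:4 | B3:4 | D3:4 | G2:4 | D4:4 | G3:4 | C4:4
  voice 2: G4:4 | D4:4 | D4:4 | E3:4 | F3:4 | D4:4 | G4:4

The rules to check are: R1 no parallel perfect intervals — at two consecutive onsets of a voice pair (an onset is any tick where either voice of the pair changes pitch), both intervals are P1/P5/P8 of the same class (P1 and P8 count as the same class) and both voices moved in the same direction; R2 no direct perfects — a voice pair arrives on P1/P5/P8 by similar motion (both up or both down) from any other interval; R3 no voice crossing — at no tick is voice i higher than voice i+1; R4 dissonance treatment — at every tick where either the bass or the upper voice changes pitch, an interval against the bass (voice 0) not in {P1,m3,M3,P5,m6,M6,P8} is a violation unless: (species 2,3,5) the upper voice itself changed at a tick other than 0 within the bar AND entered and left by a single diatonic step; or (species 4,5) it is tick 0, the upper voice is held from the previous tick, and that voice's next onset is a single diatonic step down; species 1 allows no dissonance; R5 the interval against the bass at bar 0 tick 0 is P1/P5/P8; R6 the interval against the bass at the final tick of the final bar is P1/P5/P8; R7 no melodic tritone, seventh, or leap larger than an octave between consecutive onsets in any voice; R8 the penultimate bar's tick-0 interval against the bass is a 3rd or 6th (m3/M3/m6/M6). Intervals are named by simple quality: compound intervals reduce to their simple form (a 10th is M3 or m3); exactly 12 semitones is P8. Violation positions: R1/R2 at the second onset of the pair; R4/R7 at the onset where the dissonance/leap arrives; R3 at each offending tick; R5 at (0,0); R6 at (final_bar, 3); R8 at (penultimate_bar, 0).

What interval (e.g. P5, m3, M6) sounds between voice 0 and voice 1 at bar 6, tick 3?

P8

voice 0=C3 voice 1=C4 -> P8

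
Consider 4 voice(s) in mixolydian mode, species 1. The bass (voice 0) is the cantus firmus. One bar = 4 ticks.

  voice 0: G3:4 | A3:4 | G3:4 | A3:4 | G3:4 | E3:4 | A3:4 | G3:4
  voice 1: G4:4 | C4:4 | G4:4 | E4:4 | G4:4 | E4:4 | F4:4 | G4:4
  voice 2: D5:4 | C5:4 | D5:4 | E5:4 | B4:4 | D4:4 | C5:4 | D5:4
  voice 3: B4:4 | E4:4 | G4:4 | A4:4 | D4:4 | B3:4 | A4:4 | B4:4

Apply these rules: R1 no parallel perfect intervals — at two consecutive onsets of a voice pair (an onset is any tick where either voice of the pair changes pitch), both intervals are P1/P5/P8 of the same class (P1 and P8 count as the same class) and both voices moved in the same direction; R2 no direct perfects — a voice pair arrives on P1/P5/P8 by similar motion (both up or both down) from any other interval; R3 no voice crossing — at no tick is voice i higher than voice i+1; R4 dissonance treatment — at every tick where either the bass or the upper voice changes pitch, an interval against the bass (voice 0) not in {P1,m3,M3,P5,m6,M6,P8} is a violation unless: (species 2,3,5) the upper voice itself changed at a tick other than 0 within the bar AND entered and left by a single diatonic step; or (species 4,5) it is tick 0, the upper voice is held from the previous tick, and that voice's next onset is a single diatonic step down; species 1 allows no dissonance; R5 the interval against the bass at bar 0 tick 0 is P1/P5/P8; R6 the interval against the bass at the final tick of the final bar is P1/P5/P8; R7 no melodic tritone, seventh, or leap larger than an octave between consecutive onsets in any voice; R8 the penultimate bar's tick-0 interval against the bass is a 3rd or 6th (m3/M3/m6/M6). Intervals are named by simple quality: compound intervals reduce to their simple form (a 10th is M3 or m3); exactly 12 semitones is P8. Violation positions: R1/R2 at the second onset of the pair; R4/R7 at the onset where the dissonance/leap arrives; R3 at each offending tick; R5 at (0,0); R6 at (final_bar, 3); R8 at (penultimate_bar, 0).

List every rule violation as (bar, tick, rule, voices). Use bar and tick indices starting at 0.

(0, 0, R3, (2, 3))
(0, 0, R5, (0, 3))
(0, 1, R3, (2, 3))
(0, 2, R3, (2, 3))
(0, 3, R3, (2, 3))
(1, 0, R2, (1, 2))
(1, 0, R3, (2, 3))
(1, 1, R3, (2, 3))
(1, 2, R3, (2, 3))
(1, 3, R3, (2, 3))
(2, 0, R2, (1, 2))
(2, 0, R2, (1, 3))
(2, 0, R2, (2, 3))
(2, 0, R3, (2, 3))
(2, 1, R3, (2, 3))
(2, 2, R3, (2, 3))
(2, 3, R3, (2, 3))
(3, 0, R1, (0, 2))
(3, 0, R1, (0, 3))
(3, 0, R1, (2, 3))
(3, 0, R3, (2, 3))
(3, 1, R3, (2, 3))
(3, 2, R3, (2, 3))
(3, 3, R3, (2, 3))
(4, 0, R2, (0, 3))
(4, 0, R3, (2, 3))
(4, 1, R3, (2, 3))
(4, 2, R3, (2, 3))
(4, 3, R3, (2, 3))
(5, 0, R1, (0, 1))
(5, 0, R1, (0, 3))
(5, 0, R3, (1, 2))
(5, 0, R3, (2, 3))
(5, 0, R4, (0, 2))
(5, 1, R3, (1, 2))
(5, 1, R3, (2, 3))
(5, 2, R3, (1, 2))
(5, 2, R3, (2, 3))
(5, 3, R3, (1, 2))
(5, 3, R3, (2, 3))
(6, 0, R2, (0, 3))
(6, 0, R2, (1, 2))
(6, 0, R3, (2, 3))
(6, 0, R7, (2,))
(6, 0, R7, (3,))
(6, 0, R8, (0, 3))
(6, 1, R3, (2, 3))
(6, 2, R3, (2, 3))
(6, 3, R3, (2, 3))
(7, 0, R1, (1, 2))
(7, 0, R3, (2, 3))
(7, 1, R3, (2, 3))
(7, 2, R3, (2, 3))
(7, 3, R3, (2, 3))
(7, 3, R6, (0, 3))

bar 0: v0=G3 v1=G4 v2=D5 v3=B4 downbeat M3
bar 1: v0=A3 v1=C4 v2=C5 v3=E4 downbeat P5
bar 2: v0=G3 v1=G4 v2=D5 v3=G4 downbeat P8
bar 3: v0=A3 v1=E4 v2=E5 v3=A4 downbeat P8
bar 4: v0=G3 v1=G4 v2=B4 v3=D4 downbeat P5
bar 5: v0=E3 v1=E4 v2=D4 v3=B3 downbeat P5
bar 6: v0=A3 v1=F4 v2=C5 v3=A4 downbeat P8
bar 7: v0=G3 v1=G4 v2=D5 v3=B4 downbeat M3
  -> R3 @ bar 0 tick 0 v(2, 3): D5 above B4
  -> R5 @ bar 0 tick 0 v(0, 3): opens on M3
  -> R3 @ bar 0 tick 1 v(2, 3): D5 above B4
  -> R3 @ bar 0 tick 2 v(2, 3): D5 above B4
  -> R3 @ bar 0 tick 3 v(2, 3): D5 above B4
  -> R2 @ bar 1 tick 0 v(1, 2): G4/D5 P5 -> C4/C5 P8 similar
  -> R3 @ bar 1 tick 0 v(2, 3): C5 above E4
  -> R3 @ bar 1 tick 1 v(2, 3): C5 above E4
  -> R3 @ bar 1 tick 2 v(2, 3): C5 above E4
  -> R3 @ bar 1 tick 3 v(2, 3): C5 above E4
  -> R2 @ bar 2 tick 0 v(1, 2): C4/C5 P8 -> G4/D5 P5 similar
  -> R2 @ bar 2 tick 0 v(1, 3): C4/E4 M3 -> G4/G4 P1 similar
  -> R2 @ bar 2 tick 0 v(2, 3): C5/E4 m6 -> D5/G4 P5 similar
  -> R3 @ bar 2 tick 0 v(2, 3): D5 above G4
  -> R3 @ bar 2 tick 1 v(2, 3): D5 above G4
  -> R3 @ bar 2 tick 2 v(2, 3): D5 above G4
  -> R3 @ bar 2 tick 3 v(2, 3): D5 above G4
  -> R1 @ bar 3 tick 0 v(0, 2): G3/D5 P5 -> A3/E5 P5 similar
  -> R1 @ bar 3 tick 0 v(0, 3): G3/G4 P8 -> A3/A4 P8 similar
  -> R1 @ bar 3 tick 0 v(2, 3): D5/G4 P5 -> E5/A4 P5 similar
  -> R3 @ bar 3 tick 0 v(2, 3): E5 above A4
  -> R3 @ bar 3 tick 1 v(2, 3): E5 above A4
  -> R3 @ bar 3 tick 2 v(2, 3): E5 above A4
  -> R3 @ bar 3 tick 3 v(2, 3): E5 above A4
  -> R2 @ bar 4 tick 0 v(0, 3): A3/A4 P8 -> G3/D4 P5 similar
  -> R3 @ bar 4 tick 0 v(2, 3): B4 above D4
  -> R3 @ bar 4 tick 1 v(2, 3): B4 above D4
  -> R3 @ bar 4 tick 2 v(2, 3): B4 above D4
  -> R3 @ bar 4 tick 3 v(2, 3): B4 above D4
  -> R1 @ bar 5 tick 0 v(0, 1): G3/G4 P8 -> E3/E4 P8 similar
  -> R1 @ bar 5 tick 0 v(0, 3): G3/D4 P5 -> E3/B3 P5 similar
  -> R3 @ bar 5 tick 0 v(1, 2): E4 above D4
  -> R3 @ bar 5 tick 0 v(2, 3): D4 above B3
  -> R4 @ bar 5 tick 0 v(0, 2): E3/D4 m7 untreated
  -> R3 @ bar 5 tick 1 v(1, 2): E4 above D4
  -> R3 @ bar 5 tick 1 v(2, 3): D4 above B3
  -> R3 @ bar 5 tick 2 v(1, 2): E4 above D4
  -> R3 @ bar 5 tick 2 v(2, 3): D4 above B3
  -> R3 @ bar 5 tick 3 v(1, 2): E4 above D4
  -> R3 @ bar 5 tick 3 v(2, 3): D4 above B3
  -> R2 @ bar 6 tick 0 v(0, 3): E3/B3 P5 -> A3/A4 P8 similar
  -> R2 @ bar 6 tick 0 v(1, 2): E4/D4 M2 -> F4/C5 P5 similar
  -> R3 @ bar 6 tick 0 v(2, 3): C5 above A4
  -> R7 @ bar 6 tick 0 v(2,): D4->C5 leap 10st
  -> R7 @ bar 6 tick 0 v(3,): B3->A4 leap 10st
  -> R8 @ bar 6 tick 0 v(0, 3): penult P8 not 3rd/6th
  -> R3 @ bar 6 tick 1 v(2, 3): C5 above A4
  -> R3 @ bar 6 tick 2 v(2, 3): C5 above A4
  -> R3 @ bar 6 tick 3 v(2, 3): C5 above A4
  -> R1 @ bar 7 tick 0 v(1, 2): F4/C5 P5 -> G4/D5 P5 similar
  -> R3 @ bar 7 tick 0 v(2, 3): D5 above B4
  -> R3 @ bar 7 tick 1 v(2, 3): D5 above B4
  -> R3 @ bar 7 tick 2 v(2, 3): D5 above B4
  -> R3 @ bar 7 tick 3 v(2, 3): D5 above B4
  -> R6 @ bar 7 tick 3 v(0, 3): closes on M3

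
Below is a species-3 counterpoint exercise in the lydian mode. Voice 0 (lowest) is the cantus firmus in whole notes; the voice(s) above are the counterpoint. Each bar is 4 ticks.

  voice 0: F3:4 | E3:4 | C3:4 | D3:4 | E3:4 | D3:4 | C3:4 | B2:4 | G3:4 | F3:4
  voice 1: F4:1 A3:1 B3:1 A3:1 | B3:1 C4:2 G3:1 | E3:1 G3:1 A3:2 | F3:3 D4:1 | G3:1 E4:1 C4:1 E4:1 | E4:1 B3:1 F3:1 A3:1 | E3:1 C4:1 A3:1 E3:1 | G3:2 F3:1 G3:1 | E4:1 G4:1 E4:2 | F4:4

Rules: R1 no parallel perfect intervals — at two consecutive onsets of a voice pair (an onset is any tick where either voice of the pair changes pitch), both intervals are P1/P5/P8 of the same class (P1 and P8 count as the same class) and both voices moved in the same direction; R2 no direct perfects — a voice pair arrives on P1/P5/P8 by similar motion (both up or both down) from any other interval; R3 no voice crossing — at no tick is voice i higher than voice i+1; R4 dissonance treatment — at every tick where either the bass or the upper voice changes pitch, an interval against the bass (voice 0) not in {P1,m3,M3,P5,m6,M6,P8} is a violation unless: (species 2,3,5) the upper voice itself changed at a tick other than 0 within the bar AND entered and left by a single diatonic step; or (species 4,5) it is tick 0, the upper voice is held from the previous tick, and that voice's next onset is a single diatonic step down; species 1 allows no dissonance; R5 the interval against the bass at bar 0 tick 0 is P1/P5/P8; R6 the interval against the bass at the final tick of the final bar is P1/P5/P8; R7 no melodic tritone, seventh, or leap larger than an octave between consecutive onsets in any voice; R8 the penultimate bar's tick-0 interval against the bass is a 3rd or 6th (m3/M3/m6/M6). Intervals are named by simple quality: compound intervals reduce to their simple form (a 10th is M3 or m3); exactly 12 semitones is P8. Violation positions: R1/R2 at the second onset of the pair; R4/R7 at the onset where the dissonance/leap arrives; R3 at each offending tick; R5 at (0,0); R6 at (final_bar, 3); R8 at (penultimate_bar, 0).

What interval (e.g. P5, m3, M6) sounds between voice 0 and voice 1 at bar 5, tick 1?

voice 0=D3 voice 1=B3 -> M6

M6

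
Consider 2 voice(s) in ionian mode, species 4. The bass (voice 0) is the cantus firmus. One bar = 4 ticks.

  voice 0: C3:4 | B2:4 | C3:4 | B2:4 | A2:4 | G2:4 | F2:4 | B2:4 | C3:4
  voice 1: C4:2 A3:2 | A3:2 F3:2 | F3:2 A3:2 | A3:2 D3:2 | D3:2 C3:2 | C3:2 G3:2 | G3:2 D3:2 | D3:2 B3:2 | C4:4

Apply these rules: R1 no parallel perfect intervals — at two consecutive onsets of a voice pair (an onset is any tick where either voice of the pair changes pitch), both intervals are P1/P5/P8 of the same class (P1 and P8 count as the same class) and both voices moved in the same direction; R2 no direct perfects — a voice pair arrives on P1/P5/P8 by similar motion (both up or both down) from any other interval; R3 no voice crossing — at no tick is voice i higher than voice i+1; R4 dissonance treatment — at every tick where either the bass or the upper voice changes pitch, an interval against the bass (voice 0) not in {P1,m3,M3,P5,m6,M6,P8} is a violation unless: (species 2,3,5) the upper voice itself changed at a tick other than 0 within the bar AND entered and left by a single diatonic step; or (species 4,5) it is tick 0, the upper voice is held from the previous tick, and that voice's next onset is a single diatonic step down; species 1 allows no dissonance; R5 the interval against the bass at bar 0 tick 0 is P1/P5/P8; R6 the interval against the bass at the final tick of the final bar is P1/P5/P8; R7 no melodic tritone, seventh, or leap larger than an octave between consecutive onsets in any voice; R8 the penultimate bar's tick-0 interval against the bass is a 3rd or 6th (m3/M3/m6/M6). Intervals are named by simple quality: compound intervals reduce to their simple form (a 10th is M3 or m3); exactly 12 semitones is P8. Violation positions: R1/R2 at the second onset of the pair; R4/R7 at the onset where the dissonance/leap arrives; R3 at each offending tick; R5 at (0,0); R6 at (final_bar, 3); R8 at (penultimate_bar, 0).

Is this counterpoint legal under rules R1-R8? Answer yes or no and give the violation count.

bar 0: v0=C3 v1=C4 (P8)
bar 1: v0=B2 v1=A3 (m7)
bar 2: v0=C3 v1=F3 (P4)
bar 3: v0=B2 v1=A3 (m7)
bar 4: v0=A2 v1=D3 (P4)
bar 5: v0=G2 v1=C3 (P4)
bar 6: v0=F2 v1=G3 (M2)
bar 7: v0=B2 v1=D3 (m3)
bar 8: v0=C3 v1=C4 (P8)
  R4 @ bar1.0: B2/A3 m7 untreated
  R4 @ bar1.2: B2/F3 TT untreated
  R4 @ bar2.0: C3/F3 P4 untreated
  R4 @ bar3.0: B2/A3 m7 untreated
  R4 @ bar5.0: G2/C3 P4 untreated
  R4 @ bar6.0: F2/G3 M2 untreated
  R7 @ bar7.0: F2->B2 leap 6st
  R1 @ bar8.0: B2/B3 P8 -> C3/C4 P8 similar

No (8 violations)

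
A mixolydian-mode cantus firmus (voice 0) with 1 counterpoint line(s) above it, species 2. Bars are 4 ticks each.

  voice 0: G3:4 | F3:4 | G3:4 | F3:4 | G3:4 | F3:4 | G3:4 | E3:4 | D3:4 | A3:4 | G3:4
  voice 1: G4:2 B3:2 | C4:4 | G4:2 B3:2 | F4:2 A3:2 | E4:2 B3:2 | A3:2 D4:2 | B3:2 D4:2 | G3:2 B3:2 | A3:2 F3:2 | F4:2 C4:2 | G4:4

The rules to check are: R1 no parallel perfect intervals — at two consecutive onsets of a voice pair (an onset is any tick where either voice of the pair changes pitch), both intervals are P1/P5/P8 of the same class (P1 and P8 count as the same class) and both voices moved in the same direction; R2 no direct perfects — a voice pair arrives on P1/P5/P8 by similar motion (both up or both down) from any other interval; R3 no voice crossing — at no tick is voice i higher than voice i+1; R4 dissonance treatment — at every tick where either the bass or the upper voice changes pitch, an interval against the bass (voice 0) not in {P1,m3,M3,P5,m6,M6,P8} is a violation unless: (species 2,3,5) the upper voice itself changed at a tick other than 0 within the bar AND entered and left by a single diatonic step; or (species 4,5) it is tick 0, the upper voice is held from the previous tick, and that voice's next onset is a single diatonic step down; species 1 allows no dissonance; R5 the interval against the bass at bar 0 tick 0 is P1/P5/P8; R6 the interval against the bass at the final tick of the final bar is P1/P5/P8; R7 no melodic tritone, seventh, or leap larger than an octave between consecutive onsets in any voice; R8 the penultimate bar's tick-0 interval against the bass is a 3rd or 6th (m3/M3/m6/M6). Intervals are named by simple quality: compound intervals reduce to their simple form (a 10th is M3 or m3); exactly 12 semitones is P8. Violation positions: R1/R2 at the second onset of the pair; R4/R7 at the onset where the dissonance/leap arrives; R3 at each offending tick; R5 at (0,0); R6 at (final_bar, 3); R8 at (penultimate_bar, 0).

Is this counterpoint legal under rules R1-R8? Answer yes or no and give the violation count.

No (3 violations)

bar 0: v0=G3 v1=G4 (P8)
bar 1: v0=F3 v1=C4 (P5)
bar 2: v0=G3 v1=G4 (P8)
bar 3: v0=F3 v1=F4 (P8)
bar 4: v0=G3 v1=E4 (M6)
bar 5: v0=F3 v1=A3 (M3)
bar 6: v0=G3 v1=B3 (M3)
bar 7: v0=E3 v1=G3 (m3)
bar 8: v0=D3 v1=A3 (P5)
bar 9: v0=A3 v1=F4 (m6)
bar 10: v0=G3 v1=G4 (P8)
  R2 @ bar2.0: F3/C4 P5 -> G3/G4 P8 similar
  R7 @ bar3.0: B3->F4 leap 6st
  R1 @ bar8.0: E3/B3 P5 -> D3/A3 P5 similar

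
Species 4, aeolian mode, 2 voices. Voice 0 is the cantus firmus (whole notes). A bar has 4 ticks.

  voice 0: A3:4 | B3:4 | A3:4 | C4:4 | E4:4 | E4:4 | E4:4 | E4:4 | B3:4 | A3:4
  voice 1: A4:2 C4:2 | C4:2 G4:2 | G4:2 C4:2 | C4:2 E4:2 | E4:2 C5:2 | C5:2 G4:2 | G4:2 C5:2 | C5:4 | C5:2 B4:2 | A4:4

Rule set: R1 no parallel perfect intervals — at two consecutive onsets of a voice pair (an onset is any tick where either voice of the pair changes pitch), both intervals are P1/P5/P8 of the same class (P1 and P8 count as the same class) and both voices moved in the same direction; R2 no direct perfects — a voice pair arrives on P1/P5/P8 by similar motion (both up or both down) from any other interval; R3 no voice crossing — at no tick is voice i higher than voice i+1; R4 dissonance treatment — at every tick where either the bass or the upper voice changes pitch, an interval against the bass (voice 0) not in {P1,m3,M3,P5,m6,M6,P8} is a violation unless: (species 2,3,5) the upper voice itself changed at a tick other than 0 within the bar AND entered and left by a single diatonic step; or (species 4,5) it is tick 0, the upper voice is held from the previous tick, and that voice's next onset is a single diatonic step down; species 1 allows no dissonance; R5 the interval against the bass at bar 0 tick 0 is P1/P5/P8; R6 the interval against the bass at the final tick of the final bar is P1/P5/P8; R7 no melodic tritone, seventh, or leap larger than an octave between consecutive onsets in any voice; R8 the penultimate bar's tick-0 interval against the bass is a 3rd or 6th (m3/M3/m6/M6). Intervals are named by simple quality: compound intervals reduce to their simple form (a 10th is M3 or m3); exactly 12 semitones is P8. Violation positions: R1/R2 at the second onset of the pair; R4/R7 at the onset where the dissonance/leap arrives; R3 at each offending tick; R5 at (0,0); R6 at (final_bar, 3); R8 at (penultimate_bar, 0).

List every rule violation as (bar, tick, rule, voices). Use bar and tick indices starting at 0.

bar 0: v0=A3 v1=A4 downbeat P8
bar 1: v0=B3 v1=C4 downbeat m2
bar 2: v0=A3 v1=G4 downbeat m7
bar 3: v0=C4 v1=C4 downbeat P1
bar 4: v0=E4 v1=E4 downbeat P1
bar 5: v0=E4 v1=C5 downbeat m6
bar 6: v0=E4 v1=G4 downbeat m3
bar 7: v0=E4 v1=C5 downbeat m6
bar 8: v0=B3 v1=C5 downbeat m2
bar 9: v0=A3 v1=A4 downbeat P8
  -> R4 @ bar 1 tick 0 v(0, 1): B3/C4 m2 untreated
  -> R4 @ bar 2 tick 0 v(0, 1): A3/G4 m7 untreated
  -> R8 @ bar 8 tick 0 v(0, 1): penult m2 not 3rd/6th
  -> R1 @ bar 9 tick 0 v(0, 1): B3/B4 P8 -> A3/A4 P8 similar

(1, 0, R4, (0, 1))
(2, 0, R4, (0, 1))
(8, 0, R8, (0, 1))
(9, 0, R1, (0, 1))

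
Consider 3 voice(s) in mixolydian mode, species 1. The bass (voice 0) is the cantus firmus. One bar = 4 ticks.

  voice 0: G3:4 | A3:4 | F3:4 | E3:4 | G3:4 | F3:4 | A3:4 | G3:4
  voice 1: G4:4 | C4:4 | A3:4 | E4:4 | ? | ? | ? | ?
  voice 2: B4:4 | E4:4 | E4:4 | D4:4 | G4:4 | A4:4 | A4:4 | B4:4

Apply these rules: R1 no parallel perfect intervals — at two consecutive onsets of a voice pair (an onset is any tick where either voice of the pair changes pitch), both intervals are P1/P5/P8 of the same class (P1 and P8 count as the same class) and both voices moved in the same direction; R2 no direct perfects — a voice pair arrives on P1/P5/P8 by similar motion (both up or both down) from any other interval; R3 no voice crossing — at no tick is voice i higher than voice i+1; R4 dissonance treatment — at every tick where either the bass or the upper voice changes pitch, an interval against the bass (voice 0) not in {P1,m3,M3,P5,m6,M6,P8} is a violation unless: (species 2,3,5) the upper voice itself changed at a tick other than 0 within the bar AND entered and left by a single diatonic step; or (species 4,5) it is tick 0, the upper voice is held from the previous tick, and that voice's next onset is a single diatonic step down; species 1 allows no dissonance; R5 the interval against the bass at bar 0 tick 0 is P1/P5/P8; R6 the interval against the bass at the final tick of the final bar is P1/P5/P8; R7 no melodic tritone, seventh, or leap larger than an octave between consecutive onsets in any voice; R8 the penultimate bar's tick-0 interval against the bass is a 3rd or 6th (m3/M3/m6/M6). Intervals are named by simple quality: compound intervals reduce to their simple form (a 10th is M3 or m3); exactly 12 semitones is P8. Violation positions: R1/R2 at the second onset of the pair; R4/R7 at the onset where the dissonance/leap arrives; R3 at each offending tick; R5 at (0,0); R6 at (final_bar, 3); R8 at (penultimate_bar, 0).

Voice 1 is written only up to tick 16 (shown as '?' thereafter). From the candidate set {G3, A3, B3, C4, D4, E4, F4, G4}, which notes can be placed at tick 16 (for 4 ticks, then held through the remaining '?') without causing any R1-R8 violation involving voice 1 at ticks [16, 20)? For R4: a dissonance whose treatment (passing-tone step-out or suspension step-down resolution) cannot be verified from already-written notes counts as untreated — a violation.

G3: legal
A3: violates R4
B3: legal
C4: violates R4
D4: legal
E4: legal
F4: violates R4
G4: violates R1,R2

{B3, D4, E4, G3}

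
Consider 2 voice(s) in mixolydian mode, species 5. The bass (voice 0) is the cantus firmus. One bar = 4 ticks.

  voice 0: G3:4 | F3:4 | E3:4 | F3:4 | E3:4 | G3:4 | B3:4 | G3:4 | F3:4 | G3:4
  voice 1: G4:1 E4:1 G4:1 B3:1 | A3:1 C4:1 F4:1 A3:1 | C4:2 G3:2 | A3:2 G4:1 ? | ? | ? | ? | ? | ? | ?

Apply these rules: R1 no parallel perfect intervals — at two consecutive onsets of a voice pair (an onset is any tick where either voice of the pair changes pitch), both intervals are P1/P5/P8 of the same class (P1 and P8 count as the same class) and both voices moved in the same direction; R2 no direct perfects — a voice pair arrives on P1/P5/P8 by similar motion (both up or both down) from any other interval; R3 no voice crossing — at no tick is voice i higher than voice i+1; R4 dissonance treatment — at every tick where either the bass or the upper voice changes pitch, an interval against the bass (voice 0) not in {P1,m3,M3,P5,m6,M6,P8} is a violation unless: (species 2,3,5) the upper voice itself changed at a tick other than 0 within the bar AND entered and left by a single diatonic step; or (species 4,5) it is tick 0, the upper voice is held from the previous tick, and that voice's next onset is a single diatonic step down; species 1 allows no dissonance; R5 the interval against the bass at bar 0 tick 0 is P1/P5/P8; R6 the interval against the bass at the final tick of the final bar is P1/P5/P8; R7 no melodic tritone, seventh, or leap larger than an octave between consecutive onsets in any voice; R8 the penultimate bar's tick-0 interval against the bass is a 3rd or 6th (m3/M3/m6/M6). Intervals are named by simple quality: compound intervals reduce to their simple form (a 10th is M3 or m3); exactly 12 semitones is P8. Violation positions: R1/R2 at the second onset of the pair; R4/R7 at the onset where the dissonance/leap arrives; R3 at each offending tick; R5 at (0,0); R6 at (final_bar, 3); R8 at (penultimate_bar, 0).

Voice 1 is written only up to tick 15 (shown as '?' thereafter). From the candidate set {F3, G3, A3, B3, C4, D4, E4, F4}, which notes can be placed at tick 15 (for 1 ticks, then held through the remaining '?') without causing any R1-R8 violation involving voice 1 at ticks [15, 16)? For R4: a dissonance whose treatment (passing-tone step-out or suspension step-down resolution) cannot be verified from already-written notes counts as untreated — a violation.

{C4, D4, F4}

F3: violates R7
G3: violates R4
A3: violates R7
B3: violates R4
C4: legal
D4: legal
E4: violates R4
F4: legal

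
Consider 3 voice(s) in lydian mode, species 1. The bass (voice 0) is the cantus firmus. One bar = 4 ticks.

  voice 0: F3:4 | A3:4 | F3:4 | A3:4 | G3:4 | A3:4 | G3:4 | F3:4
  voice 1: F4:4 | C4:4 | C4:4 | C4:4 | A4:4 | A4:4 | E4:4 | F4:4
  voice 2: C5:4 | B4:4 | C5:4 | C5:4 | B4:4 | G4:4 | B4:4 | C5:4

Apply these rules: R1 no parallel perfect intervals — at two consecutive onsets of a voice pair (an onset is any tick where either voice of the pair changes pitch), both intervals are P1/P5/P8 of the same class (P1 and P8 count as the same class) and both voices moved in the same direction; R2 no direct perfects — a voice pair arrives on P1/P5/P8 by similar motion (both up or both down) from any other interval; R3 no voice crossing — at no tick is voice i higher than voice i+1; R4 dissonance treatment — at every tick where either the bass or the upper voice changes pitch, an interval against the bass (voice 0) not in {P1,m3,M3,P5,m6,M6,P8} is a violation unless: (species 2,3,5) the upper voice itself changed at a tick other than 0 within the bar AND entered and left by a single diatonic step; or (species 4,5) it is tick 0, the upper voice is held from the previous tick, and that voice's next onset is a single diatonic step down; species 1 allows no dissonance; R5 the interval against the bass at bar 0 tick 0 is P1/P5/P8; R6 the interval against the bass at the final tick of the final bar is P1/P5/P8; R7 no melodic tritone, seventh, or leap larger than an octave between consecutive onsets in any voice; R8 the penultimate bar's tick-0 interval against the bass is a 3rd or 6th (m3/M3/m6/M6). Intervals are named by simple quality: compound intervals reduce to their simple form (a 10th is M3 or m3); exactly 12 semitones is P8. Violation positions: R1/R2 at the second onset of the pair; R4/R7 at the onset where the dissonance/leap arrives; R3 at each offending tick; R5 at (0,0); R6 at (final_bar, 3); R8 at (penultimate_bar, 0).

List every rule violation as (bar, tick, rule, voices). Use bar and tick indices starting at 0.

bar 0: v0=F3 v1=F4 v2=C5 downbeat P5
bar 1: v0=A3 v1=C4 v2=B4 downbeat M2
bar 2: v0=F3 v1=C4 v2=C5 downbeat P5
bar 3: v0=A3 v1=C4 v2=C5 downbeat m3
bar 4: v0=G3 v1=A4 v2=B4 downbeat M3
bar 5: v0=A3 v1=A4 v2=G4 downbeat m7
bar 6: v0=G3 v1=E4 v2=B4 downbeat M3
bar 7: v0=F3 v1=F4 v2=C5 downbeat P5
  -> R4 @ bar 1 tick 0 v(0, 2): A3/B4 M2 untreated
  -> R4 @ bar 4 tick 0 v(0, 1): G3/A4 M2 untreated
  -> R3 @ bar 5 tick 0 v(1, 2): A4 above G4
  -> R4 @ bar 5 tick 0 v(0, 2): A3/G4 m7 untreated
  -> R3 @ bar 5 tick 1 v(1, 2): A4 above G4
  -> R3 @ bar 5 tick 2 v(1, 2): A4 above G4
  -> R3 @ bar 5 tick 3 v(1, 2): A4 above G4
  -> R1 @ bar 7 tick 0 v(1, 2): E4/B4 P5 -> F4/C5 P5 similar

(1, 0, R4, (0, 2))
(4, 0, R4, (0, 1))
(5, 0, R3, (1, 2))
(5, 0, R4, (0, 2))
(5, 1, R3, (1, 2))
(5, 2, R3, (1, 2))
(5, 3, R3, (1, 2))
(7, 0, R1, (1, 2))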